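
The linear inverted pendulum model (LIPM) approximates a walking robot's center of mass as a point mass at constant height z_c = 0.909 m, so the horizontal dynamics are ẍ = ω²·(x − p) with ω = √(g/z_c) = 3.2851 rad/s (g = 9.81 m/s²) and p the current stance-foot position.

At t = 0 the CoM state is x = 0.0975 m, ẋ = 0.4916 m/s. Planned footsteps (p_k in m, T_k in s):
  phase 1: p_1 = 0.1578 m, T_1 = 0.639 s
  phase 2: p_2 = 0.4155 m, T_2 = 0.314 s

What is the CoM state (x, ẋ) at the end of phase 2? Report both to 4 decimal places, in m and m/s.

x = 1.0261, ẋ = 2.3377

phase 1: p=0.1578, T=0.639, ωT=2.099179, cosh=4.141012, sinh=4.018455; start (x,ẋ)=(0.097500, 0.491600) → end (x,ẋ)=(0.509440, 1.239700)
phase 2: p=0.4155, T=0.314, ωT=1.031521, cosh=1.580897, sinh=1.224433; start (x,ẋ)=(0.509440, 1.239700) → end (x,ẋ)=(1.026075, 2.337702)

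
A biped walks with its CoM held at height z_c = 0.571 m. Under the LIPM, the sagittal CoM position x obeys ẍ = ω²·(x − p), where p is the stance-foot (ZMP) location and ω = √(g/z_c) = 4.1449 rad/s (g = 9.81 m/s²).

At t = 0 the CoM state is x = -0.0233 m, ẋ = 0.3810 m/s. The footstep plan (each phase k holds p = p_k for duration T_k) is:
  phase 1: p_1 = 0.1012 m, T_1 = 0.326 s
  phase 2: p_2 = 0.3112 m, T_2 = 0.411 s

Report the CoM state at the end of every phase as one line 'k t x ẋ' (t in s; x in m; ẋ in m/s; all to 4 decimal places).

1 0.3260 0.0103 -0.1446
2 0.7370 -0.6354 -3.7230

phase 1: p=0.1012, T=0.326, ωT=1.351237, cosh=2.060561, sinh=1.801641; start (x,ẋ)=(-0.023300, 0.381000) → end (x,ẋ)=(0.010267, -0.144645)
phase 2: p=0.3112, T=0.411, ωT=1.703554, cosh=2.837736, sinh=2.655700; start (x,ẋ)=(0.010267, -0.144645) → end (x,ẋ)=(-0.635444, -3.723015)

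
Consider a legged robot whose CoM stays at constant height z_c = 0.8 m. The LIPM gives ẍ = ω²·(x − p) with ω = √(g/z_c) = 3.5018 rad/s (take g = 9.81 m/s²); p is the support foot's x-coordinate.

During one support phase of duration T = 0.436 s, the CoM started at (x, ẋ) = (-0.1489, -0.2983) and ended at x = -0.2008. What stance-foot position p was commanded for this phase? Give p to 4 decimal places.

ωT = 3.5018·0.436 = 1.526785; cosh(ωT) = 2.410293, sinh(ωT) = 2.193060
x(T) = p + (x₀−p)·cosh(ωT) + (ẋ₀/ω)·sinh(ωT) ⇒ p·(1 − cosh) = x(T) − x₀·cosh − (ẋ₀/ω)·sinh
numerator   = -0.2008 − (-0.1489)·2.410293 − (-0.2983/3.5018)·2.193060 = 0.344908
denominator = 1 − 2.410293 = -1.410293
p = 0.344908 / -1.410293 = -0.2446

p = -0.2446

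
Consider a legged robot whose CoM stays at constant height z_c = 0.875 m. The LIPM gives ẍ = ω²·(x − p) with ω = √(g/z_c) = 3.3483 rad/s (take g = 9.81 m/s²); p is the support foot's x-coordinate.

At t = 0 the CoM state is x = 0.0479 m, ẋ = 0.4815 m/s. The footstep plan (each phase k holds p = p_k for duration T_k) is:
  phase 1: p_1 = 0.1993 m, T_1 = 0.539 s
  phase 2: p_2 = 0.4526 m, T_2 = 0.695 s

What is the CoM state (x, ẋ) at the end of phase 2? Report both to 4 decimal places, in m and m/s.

phase 1: p=0.1993, T=0.539, ωT=1.804734, cosh=3.121435, sinh=2.956917; start (x,ẋ)=(0.047900, 0.481500) → end (x,ẋ)=(0.151932, 0.004013)
phase 2: p=0.4526, T=0.695, ωT=2.327068, cosh=5.172719, sinh=5.075137; start (x,ẋ)=(0.151932, 0.004013) → end (x,ẋ)=(-1.096587, -5.088514)

x = -1.0966, ẋ = -5.0885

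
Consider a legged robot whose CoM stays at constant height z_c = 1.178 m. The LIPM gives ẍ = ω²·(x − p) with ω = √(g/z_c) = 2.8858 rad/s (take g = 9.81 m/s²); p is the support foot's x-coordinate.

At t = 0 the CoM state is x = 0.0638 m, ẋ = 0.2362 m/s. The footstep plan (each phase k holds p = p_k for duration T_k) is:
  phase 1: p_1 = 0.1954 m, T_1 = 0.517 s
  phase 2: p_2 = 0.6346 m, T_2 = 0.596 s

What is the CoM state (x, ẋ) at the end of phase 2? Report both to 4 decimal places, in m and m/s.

phase 1: p=0.1954, T=0.517, ωT=1.491959, cosh=2.335363, sinh=2.110431; start (x,ẋ)=(0.063800, 0.236200) → end (x,ẋ)=(0.060803, -0.249868)
phase 2: p=0.6346, T=0.596, ωT=1.719937, cosh=2.881626, sinh=2.702549; start (x,ẋ)=(0.060803, -0.249868) → end (x,ẋ)=(-1.252870, -5.195079)

x = -1.2529, ẋ = -5.1951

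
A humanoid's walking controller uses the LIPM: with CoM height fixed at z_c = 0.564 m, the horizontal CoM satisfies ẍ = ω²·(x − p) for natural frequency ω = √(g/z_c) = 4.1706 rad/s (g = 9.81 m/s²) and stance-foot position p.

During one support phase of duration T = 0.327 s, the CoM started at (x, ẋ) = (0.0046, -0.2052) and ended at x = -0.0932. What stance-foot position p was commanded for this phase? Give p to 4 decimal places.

p = 0.0119

ωT = 4.1706·0.327 = 1.363786; cosh(ωT) = 2.083332, sinh(ωT) = 1.827641
x(T) = p + (x₀−p)·cosh(ωT) + (ẋ₀/ω)·sinh(ωT) ⇒ p·(1 − cosh) = x(T) − x₀·cosh − (ẋ₀/ω)·sinh
numerator   = -0.0932 − (0.0046)·2.083332 − (-0.2052/4.1706)·1.827641 = -0.012861
denominator = 1 − 2.083332 = -1.083332
p = -0.012861 / -1.083332 = 0.0119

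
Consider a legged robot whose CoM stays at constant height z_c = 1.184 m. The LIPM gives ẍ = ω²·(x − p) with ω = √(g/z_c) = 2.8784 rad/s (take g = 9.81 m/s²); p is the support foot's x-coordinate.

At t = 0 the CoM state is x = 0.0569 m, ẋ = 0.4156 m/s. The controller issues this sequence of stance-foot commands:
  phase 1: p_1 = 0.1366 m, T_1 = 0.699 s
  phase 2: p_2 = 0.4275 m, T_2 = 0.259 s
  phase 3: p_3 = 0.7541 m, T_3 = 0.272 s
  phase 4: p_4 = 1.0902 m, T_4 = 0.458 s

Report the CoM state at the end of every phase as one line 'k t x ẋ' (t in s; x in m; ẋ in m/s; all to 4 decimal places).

1 0.6990 0.3635 0.7393
2 0.9580 0.5546 0.8040
3 1.2300 0.7320 0.5663
4 1.6880 0.7142 -0.6549

phase 1: p=0.1366, T=0.699, ωT=2.012002, cosh=3.805996, sinh=3.672275; start (x,ẋ)=(0.056900, 0.415600) → end (x,ẋ)=(0.363486, 0.739321)
phase 2: p=0.4275, T=0.259, ωT=0.745506, cosh=1.291001, sinh=0.816506; start (x,ẋ)=(0.363486, 0.739321) → end (x,ẋ)=(0.554579, 0.804017)
phase 3: p=0.7541, T=0.272, ωT=0.782925, cosh=1.322465, sinh=0.865397; start (x,ẋ)=(0.554579, 0.804017) → end (x,ẋ)=(0.731970, 0.566285)
phase 4: p=1.0902, T=0.458, ωT=1.318307, cosh=2.002339, sinh=1.734751; start (x,ẋ)=(0.731970, 0.566285) → end (x,ẋ)=(0.714190, -0.654857)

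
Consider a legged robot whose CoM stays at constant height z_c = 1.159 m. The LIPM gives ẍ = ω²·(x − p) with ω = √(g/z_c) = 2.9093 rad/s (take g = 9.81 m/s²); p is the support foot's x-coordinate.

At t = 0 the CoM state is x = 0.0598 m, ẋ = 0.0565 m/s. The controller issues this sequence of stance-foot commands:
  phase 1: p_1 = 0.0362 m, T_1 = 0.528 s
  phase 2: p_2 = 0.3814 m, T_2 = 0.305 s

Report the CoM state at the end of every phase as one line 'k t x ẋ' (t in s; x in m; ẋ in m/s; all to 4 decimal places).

phase 1: p=0.0362, T=0.528, ωT=1.536110, cosh=2.430849, sinh=2.215633; start (x,ẋ)=(0.059800, 0.056500) → end (x,ẋ)=(0.136597, 0.289467)
phase 2: p=0.3814, T=0.305, ωT=0.887336, cosh=1.420202, sinh=1.008451; start (x,ẋ)=(0.136597, 0.289467) → end (x,ẋ)=(0.134068, -0.307123)

1 0.5280 0.1366 0.2895
2 0.8330 0.1341 -0.3071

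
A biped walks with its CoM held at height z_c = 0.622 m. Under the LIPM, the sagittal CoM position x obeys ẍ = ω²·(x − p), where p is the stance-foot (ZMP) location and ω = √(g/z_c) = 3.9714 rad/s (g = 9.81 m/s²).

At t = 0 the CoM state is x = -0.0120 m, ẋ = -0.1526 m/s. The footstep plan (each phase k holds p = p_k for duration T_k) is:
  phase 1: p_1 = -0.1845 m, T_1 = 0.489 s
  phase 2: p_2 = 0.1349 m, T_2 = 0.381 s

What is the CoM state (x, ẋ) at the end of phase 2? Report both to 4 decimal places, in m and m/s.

phase 1: p=-0.1845, T=0.489, ωT=1.942015, cosh=3.558099, sinh=3.414685; start (x,ẋ)=(-0.012000, -0.152600) → end (x,ẋ)=(0.298064, 1.796320)
phase 2: p=0.1349, T=0.381, ωT=1.513103, cosh=2.380513, sinh=2.160288; start (x,ẋ)=(0.298064, 1.796320) → end (x,ẋ)=(1.500442, 5.676006)

x = 1.5004, ẋ = 5.6760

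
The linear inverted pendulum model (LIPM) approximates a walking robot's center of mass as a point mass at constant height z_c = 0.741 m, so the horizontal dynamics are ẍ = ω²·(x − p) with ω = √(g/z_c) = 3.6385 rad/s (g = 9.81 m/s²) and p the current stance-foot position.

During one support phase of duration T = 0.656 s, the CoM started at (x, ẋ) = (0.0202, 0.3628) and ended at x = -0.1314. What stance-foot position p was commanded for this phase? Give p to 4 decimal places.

p = 0.1739

ωT = 3.6385·0.656 = 2.386856; cosh(ωT) = 5.485577, sinh(ωT) = 5.393659
x(T) = p + (x₀−p)·cosh(ωT) + (ẋ₀/ω)·sinh(ωT) ⇒ p·(1 − cosh) = x(T) − x₀·cosh − (ẋ₀/ω)·sinh
numerator   = -0.1314 − (0.0202)·5.485577 − (0.3628/3.6385)·5.393659 = -0.780018
denominator = 1 − 5.485577 = -4.485577
p = -0.780018 / -4.485577 = 0.1739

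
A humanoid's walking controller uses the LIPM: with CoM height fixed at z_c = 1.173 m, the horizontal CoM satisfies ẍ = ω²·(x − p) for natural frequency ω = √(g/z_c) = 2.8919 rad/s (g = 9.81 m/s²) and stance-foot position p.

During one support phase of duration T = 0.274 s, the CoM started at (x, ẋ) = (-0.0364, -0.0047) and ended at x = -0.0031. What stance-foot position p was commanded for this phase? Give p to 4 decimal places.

p = -0.1414

ωT = 2.8919·0.274 = 0.792381; cosh(ωT) = 1.330707, sinh(ωT) = 0.877941
x(T) = p + (x₀−p)·cosh(ωT) + (ẋ₀/ω)·sinh(ωT) ⇒ p·(1 − cosh) = x(T) − x₀·cosh − (ẋ₀/ω)·sinh
numerator   = -0.0031 − (-0.0364)·1.330707 − (-0.0047/2.8919)·0.877941 = 0.046765
denominator = 1 − 1.330707 = -0.330707
p = 0.046765 / -0.330707 = -0.1414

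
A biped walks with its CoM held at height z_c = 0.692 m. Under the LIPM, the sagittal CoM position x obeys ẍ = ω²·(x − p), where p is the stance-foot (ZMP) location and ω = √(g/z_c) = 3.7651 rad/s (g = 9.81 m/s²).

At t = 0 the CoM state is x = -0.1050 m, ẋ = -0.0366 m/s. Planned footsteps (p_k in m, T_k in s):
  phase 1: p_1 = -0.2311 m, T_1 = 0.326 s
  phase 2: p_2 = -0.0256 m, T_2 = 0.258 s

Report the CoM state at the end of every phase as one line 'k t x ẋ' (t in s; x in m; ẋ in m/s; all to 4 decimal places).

1 0.3260 -0.0126 0.6727
2 0.5840 0.1962 1.0711

phase 1: p=-0.2311, T=0.326, ωT=1.227423, cosh=1.852735, sinh=1.559688; start (x,ẋ)=(-0.105000, -0.036600) → end (x,ẋ)=(-0.012632, 0.672697)
phase 2: p=-0.0256, T=0.258, ωT=0.971396, cosh=1.510092, sinh=1.131537; start (x,ẋ)=(-0.012632, 0.672697) → end (x,ẋ)=(0.196151, 1.071084)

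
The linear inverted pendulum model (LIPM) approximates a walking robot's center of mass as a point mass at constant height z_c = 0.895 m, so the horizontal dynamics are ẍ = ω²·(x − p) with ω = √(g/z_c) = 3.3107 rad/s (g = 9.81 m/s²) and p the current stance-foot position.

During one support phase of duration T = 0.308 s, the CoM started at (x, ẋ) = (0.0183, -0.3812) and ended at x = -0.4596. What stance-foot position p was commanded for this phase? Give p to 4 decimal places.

p = 0.6168

ωT = 3.3107·0.308 = 1.019696; cosh(ωT) = 1.566528, sinh(ωT) = 1.205823
x(T) = p + (x₀−p)·cosh(ωT) + (ẋ₀/ω)·sinh(ωT) ⇒ p·(1 − cosh) = x(T) − x₀·cosh − (ẋ₀/ω)·sinh
numerator   = -0.4596 − (0.0183)·1.566528 − (-0.3812/3.3107)·1.205823 = -0.349427
denominator = 1 − 1.566528 = -0.566528
p = -0.349427 / -0.566528 = 0.6168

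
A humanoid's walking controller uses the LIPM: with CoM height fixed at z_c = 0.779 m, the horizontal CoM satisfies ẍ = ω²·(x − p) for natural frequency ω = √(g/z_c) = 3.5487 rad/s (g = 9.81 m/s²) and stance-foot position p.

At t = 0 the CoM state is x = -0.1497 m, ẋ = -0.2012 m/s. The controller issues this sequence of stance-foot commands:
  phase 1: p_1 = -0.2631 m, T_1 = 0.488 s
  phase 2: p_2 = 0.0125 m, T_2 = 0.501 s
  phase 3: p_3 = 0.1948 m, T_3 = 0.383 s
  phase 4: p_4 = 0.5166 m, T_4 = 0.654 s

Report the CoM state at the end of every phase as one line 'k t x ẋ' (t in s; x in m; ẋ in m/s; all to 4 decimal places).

phase 1: p=-0.2631, T=0.488, ωT=1.731766, cosh=2.913797, sinh=2.736825; start (x,ẋ)=(-0.149700, -0.201200) → end (x,ẋ)=(-0.087845, 0.515104)
phase 2: p=0.0125, T=0.501, ωT=1.777899, cosh=3.043201, sinh=2.874208; start (x,ẋ)=(-0.087845, 0.515104) → end (x,ẋ)=(0.124331, 0.544080)
phase 3: p=0.1948, T=0.383, ωT=1.359152, cosh=2.074885, sinh=1.818006; start (x,ẋ)=(0.124331, 0.544080) → end (x,ẋ)=(0.327317, 0.674265)
phase 4: p=0.5166, T=0.654, ωT=2.320850, cosh=5.141258, sinh=5.043068; start (x,ẋ)=(0.327317, 0.674265) → end (x,ẋ)=(0.501649, 0.079106)

1 0.4880 -0.0878 0.5151
2 0.9890 0.1243 0.5441
3 1.3720 0.3273 0.6743
4 2.0260 0.5016 0.0791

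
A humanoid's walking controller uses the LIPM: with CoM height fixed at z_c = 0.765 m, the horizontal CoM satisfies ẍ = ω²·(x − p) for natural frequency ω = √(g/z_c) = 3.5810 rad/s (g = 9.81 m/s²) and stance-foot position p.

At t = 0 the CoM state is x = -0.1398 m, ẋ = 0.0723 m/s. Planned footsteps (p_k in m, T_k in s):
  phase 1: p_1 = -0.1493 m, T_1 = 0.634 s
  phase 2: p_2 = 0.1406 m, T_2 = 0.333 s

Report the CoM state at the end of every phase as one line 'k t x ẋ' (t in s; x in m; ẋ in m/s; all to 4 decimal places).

1 0.6340 -0.0061 0.5167
2 0.9670 0.0925 0.1439

phase 1: p=-0.1493, T=0.634, ωT=2.270354, cosh=4.893052, sinh=4.789776; start (x,ẋ)=(-0.139800, 0.072300) → end (x,ẋ)=(-0.006111, 0.516713)
phase 2: p=0.1406, T=0.333, ωT=1.192473, cosh=1.799345, sinh=1.495875; start (x,ẋ)=(-0.006111, 0.516713) → end (x,ẋ)=(0.092461, 0.143855)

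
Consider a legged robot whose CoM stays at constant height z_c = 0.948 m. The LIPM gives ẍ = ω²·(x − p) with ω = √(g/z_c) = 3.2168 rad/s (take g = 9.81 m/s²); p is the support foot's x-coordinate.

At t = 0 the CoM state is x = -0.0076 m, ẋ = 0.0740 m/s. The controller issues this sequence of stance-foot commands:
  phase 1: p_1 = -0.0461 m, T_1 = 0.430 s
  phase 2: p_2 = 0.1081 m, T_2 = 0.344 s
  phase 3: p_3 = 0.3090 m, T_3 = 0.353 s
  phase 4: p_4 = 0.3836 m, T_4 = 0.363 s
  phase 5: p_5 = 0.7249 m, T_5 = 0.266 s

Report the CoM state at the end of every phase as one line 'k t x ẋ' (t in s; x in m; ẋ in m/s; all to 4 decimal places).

1 0.4300 0.0785 0.3882
2 0.7740 0.2209 0.5229
3 1.1270 0.3847 0.5024
4 1.4900 0.6122 0.8905
5 1.7560 0.8352 0.8873

phase 1: p=-0.0461, T=0.430, ωT=1.383224, cosh=2.119253, sinh=1.868484; start (x,ẋ)=(-0.007600, 0.074000) → end (x,ẋ)=(0.078474, 0.388231)
phase 2: p=0.1081, T=0.344, ωT=1.106579, cosh=1.677342, sinh=1.346654; start (x,ẋ)=(0.078474, 0.388231) → end (x,ẋ)=(0.220933, 0.522859)
phase 3: p=0.3090, T=0.353, ωT=1.135530, cosh=1.717038, sinh=1.395786; start (x,ẋ)=(0.220933, 0.522859) → end (x,ẋ)=(0.384657, 0.502352)
phase 4: p=0.3836, T=0.363, ωT=1.167698, cosh=1.762834, sinh=1.451752; start (x,ẋ)=(0.384657, 0.502352) → end (x,ẋ)=(0.612177, 0.890500)
phase 5: p=0.7249, T=0.266, ωT=0.855669, cosh=1.388973, sinh=0.963974; start (x,ẋ)=(0.612177, 0.890500) → end (x,ẋ)=(0.835185, 0.887335)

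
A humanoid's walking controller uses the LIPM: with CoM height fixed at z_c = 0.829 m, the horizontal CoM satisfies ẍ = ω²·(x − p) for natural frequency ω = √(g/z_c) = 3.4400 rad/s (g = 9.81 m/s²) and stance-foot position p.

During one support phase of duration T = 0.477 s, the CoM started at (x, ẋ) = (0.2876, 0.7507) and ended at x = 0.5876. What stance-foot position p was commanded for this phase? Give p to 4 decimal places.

p = 0.4318

ωT = 3.4400·0.477 = 1.640880; cosh(ωT) = 2.676759, sinh(ωT) = 2.482949
x(T) = p + (x₀−p)·cosh(ωT) + (ẋ₀/ω)·sinh(ωT) ⇒ p·(1 − cosh) = x(T) − x₀·cosh − (ẋ₀/ω)·sinh
numerator   = 0.5876 − (0.2876)·2.676759 − (0.7507/3.4400)·2.482949 = -0.724082
denominator = 1 − 2.676759 = -1.676759
p = -0.724082 / -1.676759 = 0.4318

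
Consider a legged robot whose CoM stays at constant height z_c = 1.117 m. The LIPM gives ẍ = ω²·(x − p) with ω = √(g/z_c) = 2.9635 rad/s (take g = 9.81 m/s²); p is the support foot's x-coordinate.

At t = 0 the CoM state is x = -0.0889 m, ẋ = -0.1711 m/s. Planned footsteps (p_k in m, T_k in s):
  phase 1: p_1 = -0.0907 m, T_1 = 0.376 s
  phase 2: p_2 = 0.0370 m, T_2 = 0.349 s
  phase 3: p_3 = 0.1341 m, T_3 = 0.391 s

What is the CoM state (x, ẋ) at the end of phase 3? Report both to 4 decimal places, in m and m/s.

x = -1.3779, ẋ = -4.3547

phase 1: p=-0.0907, T=0.376, ωT=1.114276, cosh=1.687757, sinh=1.359604; start (x,ẋ)=(-0.088900, -0.171100) → end (x,ẋ)=(-0.166160, -0.281523)
phase 2: p=0.0370, T=0.349, ωT=1.034261, cosh=1.584258, sinh=1.228770; start (x,ẋ)=(-0.166160, -0.281523) → end (x,ẋ)=(-0.401587, -1.185803)
phase 3: p=0.1341, T=0.391, ωT=1.158729, cosh=1.749882, sinh=1.435997; start (x,ẋ)=(-0.401587, -1.185803) → end (x,ẋ)=(-1.377883, -4.354673)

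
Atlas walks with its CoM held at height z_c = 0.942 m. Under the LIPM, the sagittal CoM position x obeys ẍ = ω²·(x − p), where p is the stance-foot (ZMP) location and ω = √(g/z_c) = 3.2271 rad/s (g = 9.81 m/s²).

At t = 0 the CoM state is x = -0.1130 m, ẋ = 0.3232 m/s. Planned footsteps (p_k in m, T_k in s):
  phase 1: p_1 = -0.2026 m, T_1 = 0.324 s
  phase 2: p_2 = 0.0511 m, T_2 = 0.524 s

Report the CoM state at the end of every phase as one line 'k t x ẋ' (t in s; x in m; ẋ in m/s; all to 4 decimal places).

1 0.3240 0.0655 0.8771
2 0.8480 0.8036 2.5814

phase 1: p=-0.2026, T=0.324, ωT=1.045580, cosh=1.598269, sinh=1.246781; start (x,ẋ)=(-0.113000, 0.323200) → end (x,ẋ)=(0.065472, 0.877065)
phase 2: p=0.0511, T=0.524, ωT=1.691000, cosh=2.804620, sinh=2.620285; start (x,ẋ)=(0.065472, 0.877065) → end (x,ẋ)=(0.803553, 2.581364)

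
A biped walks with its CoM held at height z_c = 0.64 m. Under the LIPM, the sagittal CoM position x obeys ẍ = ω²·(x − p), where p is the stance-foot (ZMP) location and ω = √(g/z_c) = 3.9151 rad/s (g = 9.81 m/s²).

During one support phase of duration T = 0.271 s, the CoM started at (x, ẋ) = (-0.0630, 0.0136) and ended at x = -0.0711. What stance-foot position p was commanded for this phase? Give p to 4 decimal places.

ωT = 3.9151·0.271 = 1.060992; cosh(ωT) = 1.617674, sinh(ωT) = 1.271562
x(T) = p + (x₀−p)·cosh(ωT) + (ẋ₀/ω)·sinh(ωT) ⇒ p·(1 − cosh) = x(T) − x₀·cosh − (ẋ₀/ω)·sinh
numerator   = -0.0711 − (-0.0630)·1.617674 − (0.0136/3.9151)·1.271562 = 0.026396
denominator = 1 − 1.617674 = -0.617674
p = 0.026396 / -0.617674 = -0.0427

p = -0.0427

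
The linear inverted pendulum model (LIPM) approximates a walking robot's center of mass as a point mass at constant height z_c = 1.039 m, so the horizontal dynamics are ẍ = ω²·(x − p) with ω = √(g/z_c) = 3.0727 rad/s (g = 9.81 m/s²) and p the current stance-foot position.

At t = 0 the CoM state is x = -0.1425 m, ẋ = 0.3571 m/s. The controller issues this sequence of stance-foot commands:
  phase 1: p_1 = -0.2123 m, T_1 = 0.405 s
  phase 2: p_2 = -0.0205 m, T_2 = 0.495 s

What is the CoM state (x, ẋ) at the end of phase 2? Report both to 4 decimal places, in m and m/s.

x = 0.9957, ẋ = 3.2602

phase 1: p=-0.2123, T=0.405, ωT=1.244444, cosh=1.879552, sinh=1.591451; start (x,ẋ)=(-0.142500, 0.357100) → end (x,ẋ)=(0.103846, 1.012514)
phase 2: p=-0.0205, T=0.495, ωT=1.520987, cosh=2.397617, sinh=2.179121; start (x,ẋ)=(0.103846, 1.012514) → end (x,ẋ)=(0.995697, 3.260216)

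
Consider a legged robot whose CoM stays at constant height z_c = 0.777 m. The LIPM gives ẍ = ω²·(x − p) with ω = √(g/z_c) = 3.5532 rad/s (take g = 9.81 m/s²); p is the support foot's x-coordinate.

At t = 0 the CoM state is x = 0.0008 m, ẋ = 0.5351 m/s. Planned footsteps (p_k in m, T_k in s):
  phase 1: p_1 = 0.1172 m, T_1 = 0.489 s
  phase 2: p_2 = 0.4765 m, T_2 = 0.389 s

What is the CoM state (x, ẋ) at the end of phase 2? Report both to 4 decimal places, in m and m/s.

x = 0.0969, ẋ = -0.9862

phase 1: p=0.1172, T=0.489, ωT=1.737515, cosh=2.929580, sinh=2.753622; start (x,ẋ)=(0.000800, 0.535100) → end (x,ẋ)=(0.190883, 0.428740)
phase 2: p=0.4765, T=0.389, ωT=1.382195, cosh=2.117331, sinh=1.866304; start (x,ẋ)=(0.190883, 0.428740) → end (x,ẋ)=(0.096949, -0.986240)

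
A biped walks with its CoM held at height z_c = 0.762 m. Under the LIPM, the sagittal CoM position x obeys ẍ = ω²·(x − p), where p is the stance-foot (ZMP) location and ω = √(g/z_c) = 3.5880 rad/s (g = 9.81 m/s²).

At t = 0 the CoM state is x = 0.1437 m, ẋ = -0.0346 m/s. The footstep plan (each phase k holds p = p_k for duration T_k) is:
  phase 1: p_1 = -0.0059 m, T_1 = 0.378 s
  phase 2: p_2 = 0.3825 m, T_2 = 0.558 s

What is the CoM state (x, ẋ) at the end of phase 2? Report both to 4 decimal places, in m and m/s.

x = 0.9324, ẋ = 2.1414

phase 1: p=-0.0059, T=0.378, ωT=1.356264, cosh=2.069643, sinh=1.812021; start (x,ẋ)=(0.143700, -0.034600) → end (x,ẋ)=(0.286245, 0.901020)
phase 2: p=0.3825, T=0.558, ωT=2.002104, cosh=3.769835, sinh=3.634784; start (x,ẋ)=(0.286245, 0.901020) → end (x,ẋ)=(0.932402, 2.141373)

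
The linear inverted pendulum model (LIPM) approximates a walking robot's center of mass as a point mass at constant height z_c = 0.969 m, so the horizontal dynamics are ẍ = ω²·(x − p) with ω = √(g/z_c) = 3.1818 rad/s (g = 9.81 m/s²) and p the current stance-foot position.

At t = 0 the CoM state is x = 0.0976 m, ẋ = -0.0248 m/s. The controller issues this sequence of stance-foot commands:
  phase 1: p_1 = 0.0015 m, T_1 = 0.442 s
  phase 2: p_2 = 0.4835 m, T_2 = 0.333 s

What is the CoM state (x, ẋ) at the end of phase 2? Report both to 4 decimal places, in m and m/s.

phase 1: p=0.0015, T=0.442, ωT=1.406356, cosh=2.163045, sinh=1.918010; start (x,ẋ)=(0.097600, -0.024800) → end (x,ẋ)=(0.194419, 0.532828)
phase 2: p=0.4835, T=0.333, ωT=1.059539, cosh=1.615829, sinh=1.269213; start (x,ẋ)=(0.194419, 0.532828) → end (x,ẋ)=(0.228939, -0.306460)

x = 0.2289, ẋ = -0.3065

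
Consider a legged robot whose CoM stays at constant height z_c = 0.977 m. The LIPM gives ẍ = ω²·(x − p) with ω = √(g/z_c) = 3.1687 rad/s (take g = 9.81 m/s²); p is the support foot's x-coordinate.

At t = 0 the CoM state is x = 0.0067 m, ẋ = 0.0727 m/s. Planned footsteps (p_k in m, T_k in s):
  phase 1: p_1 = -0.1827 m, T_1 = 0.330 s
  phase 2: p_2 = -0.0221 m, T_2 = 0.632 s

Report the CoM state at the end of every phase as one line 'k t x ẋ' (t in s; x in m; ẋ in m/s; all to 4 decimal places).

phase 1: p=-0.1827, T=0.330, ωT=1.045671, cosh=1.598381, sinh=1.246926; start (x,ẋ)=(0.006700, 0.072700) → end (x,ẋ)=(0.148642, 0.864547)
phase 2: p=-0.0221, T=0.632, ωT=2.002618, cosh=3.771705, sinh=3.636724; start (x,ẋ)=(0.148642, 0.864547) → end (x,ẋ)=(1.614130, 5.228392)

1 0.3300 0.1486 0.8645
2 0.9620 1.6141 5.2284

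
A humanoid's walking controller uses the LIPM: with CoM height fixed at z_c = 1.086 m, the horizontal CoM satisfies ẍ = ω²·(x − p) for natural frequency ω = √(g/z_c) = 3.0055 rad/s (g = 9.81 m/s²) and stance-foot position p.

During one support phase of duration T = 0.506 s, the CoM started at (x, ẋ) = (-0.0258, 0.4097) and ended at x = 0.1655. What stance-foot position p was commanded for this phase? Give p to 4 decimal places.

ωT = 3.0055·0.506 = 1.520783; cosh(ωT) = 2.397174, sinh(ωT) = 2.178633
x(T) = p + (x₀−p)·cosh(ωT) + (ẋ₀/ω)·sinh(ωT) ⇒ p·(1 − cosh) = x(T) − x₀·cosh − (ẋ₀/ω)·sinh
numerator   = 0.1655 − (-0.0258)·2.397174 − (0.4097/3.0055)·2.178633 = -0.069637
denominator = 1 − 2.397174 = -1.397174
p = -0.069637 / -1.397174 = 0.0498

p = 0.0498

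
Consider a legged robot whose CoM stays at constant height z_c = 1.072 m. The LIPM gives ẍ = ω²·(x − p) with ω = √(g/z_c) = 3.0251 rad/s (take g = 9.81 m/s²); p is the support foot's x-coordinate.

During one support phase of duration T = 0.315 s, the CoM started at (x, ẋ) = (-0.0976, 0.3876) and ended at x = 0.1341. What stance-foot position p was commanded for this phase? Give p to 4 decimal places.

p = -0.2820

ωT = 3.0251·0.315 = 0.952907; cosh(ωT) = 1.489427, sinh(ωT) = 1.103809
x(T) = p + (x₀−p)·cosh(ωT) + (ẋ₀/ω)·sinh(ωT) ⇒ p·(1 − cosh) = x(T) − x₀·cosh − (ẋ₀/ω)·sinh
numerator   = 0.1341 − (-0.0976)·1.489427 − (0.3876/3.0251)·1.103809 = 0.138039
denominator = 1 − 1.489427 = -0.489427
p = 0.138039 / -0.489427 = -0.2820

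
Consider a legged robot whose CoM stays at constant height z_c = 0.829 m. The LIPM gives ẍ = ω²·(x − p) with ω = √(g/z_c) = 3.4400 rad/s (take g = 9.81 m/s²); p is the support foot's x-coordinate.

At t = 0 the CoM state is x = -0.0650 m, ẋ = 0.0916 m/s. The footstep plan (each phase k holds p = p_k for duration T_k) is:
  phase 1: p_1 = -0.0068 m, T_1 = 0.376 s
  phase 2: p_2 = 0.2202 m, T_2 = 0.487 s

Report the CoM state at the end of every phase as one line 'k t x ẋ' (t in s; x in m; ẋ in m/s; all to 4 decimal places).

phase 1: p=-0.0068, T=0.376, ωT=1.293440, cosh=1.959815, sinh=1.685490; start (x,ẋ)=(-0.065000, 0.091600) → end (x,ẋ)=(-0.075980, -0.157929)
phase 2: p=0.2202, T=0.487, ωT=1.675280, cosh=2.763773, sinh=2.576517; start (x,ẋ)=(-0.075980, -0.157929) → end (x,ẋ)=(-0.716662, -3.061591)

1 0.3760 -0.0760 -0.1579
2 0.8630 -0.7167 -3.0616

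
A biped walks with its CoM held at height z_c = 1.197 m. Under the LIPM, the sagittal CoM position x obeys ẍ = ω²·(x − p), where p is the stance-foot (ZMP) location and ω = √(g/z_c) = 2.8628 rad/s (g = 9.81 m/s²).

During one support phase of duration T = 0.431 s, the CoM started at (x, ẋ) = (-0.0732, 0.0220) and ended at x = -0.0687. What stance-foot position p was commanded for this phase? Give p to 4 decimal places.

p = -0.0644

ωT = 2.8628·0.431 = 1.233867; cosh(ωT) = 1.862824, sinh(ωT) = 1.571660
x(T) = p + (x₀−p)·cosh(ωT) + (ẋ₀/ω)·sinh(ωT) ⇒ p·(1 − cosh) = x(T) − x₀·cosh − (ẋ₀/ω)·sinh
numerator   = -0.0687 − (-0.0732)·1.862824 − (0.0220/2.8628)·1.571660 = 0.055581
denominator = 1 − 1.862824 = -0.862824
p = 0.055581 / -0.862824 = -0.0644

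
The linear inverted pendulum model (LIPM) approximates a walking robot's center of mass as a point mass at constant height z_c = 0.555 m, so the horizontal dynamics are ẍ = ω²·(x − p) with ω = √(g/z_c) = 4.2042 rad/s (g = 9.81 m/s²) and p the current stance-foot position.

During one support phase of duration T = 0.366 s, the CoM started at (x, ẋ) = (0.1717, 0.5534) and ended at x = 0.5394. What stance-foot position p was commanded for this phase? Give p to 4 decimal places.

p = 0.1193

ωT = 4.2042·0.366 = 1.538737; cosh(ωT) = 2.436678, sinh(ωT) = 2.222026
x(T) = p + (x₀−p)·cosh(ωT) + (ẋ₀/ω)·sinh(ωT) ⇒ p·(1 − cosh) = x(T) − x₀·cosh − (ẋ₀/ω)·sinh
numerator   = 0.5394 − (0.1717)·2.436678 − (0.5534/4.2042)·2.222026 = -0.171463
denominator = 1 − 2.436678 = -1.436678
p = -0.171463 / -1.436678 = 0.1193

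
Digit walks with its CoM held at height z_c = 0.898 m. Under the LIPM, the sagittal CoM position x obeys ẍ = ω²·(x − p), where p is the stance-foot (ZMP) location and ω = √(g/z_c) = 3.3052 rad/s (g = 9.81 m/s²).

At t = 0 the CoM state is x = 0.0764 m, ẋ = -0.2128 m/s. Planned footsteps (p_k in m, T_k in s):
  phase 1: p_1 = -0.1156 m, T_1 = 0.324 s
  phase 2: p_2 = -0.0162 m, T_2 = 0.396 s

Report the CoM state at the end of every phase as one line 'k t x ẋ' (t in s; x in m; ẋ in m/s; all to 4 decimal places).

1 0.3240 0.1145 0.4702
2 0.7200 0.4875 1.6752

phase 1: p=-0.1156, T=0.324, ωT=1.070885, cosh=1.630333, sinh=1.287628; start (x,ẋ)=(0.076400, -0.212800) → end (x,ẋ)=(0.114522, 0.470192)
phase 2: p=-0.0162, T=0.396, ωT=1.308859, cosh=1.986038, sinh=1.715910; start (x,ẋ)=(0.114522, 0.470192) → end (x,ẋ)=(0.487521, 1.675199)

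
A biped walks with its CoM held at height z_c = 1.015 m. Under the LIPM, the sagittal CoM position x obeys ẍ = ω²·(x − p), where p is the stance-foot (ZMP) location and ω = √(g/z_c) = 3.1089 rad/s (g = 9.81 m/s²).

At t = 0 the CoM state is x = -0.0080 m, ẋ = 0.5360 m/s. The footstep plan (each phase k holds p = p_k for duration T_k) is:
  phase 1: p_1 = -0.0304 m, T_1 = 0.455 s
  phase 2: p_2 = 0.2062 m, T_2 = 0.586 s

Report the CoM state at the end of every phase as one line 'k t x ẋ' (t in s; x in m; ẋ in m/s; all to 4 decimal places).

phase 1: p=-0.0304, T=0.455, ωT=1.414550, cosh=2.178834, sinh=1.935799; start (x,ẋ)=(-0.008000, 0.536000) → end (x,ẋ)=(0.352154, 1.302663)
phase 2: p=0.2062, T=0.586, ωT=1.821815, cosh=3.172402, sinh=3.010671; start (x,ẋ)=(0.352154, 1.302663) → end (x,ẋ)=(1.930727, 5.498677)

1 0.4550 0.3522 1.3027
2 1.0410 1.9307 5.4987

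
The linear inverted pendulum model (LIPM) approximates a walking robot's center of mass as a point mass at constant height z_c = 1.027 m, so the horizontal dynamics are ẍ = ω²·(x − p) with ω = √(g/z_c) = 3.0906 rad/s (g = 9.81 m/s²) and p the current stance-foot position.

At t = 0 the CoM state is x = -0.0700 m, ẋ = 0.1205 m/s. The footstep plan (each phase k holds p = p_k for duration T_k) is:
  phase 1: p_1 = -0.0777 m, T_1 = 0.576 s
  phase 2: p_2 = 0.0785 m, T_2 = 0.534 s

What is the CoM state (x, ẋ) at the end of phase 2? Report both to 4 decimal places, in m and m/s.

phase 1: p=-0.0777, T=0.576, ωT=1.780186, cosh=3.049782, sinh=2.881175; start (x,ẋ)=(-0.070000, 0.120500) → end (x,ẋ)=(0.058118, 0.436064)
phase 2: p=0.0785, T=0.534, ωT=1.650380, cosh=2.700469, sinh=2.508492; start (x,ẋ)=(0.058118, 0.436064) → end (x,ẋ)=(0.377391, 1.019560)

x = 0.3774, ẋ = 1.0196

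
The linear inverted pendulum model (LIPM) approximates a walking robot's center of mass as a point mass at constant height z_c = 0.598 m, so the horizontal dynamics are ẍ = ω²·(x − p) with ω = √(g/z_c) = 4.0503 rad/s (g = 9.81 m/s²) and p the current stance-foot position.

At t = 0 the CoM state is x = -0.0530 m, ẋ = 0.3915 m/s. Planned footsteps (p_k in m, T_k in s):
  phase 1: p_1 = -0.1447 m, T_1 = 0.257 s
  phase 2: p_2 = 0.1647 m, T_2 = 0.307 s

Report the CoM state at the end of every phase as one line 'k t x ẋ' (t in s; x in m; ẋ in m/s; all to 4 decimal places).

1 0.2570 0.1211 1.0838
2 0.5640 0.5082 1.7547

phase 1: p=-0.1447, T=0.257, ωT=1.040927, cosh=1.592484, sinh=1.239357; start (x,ẋ)=(-0.053000, 0.391500) → end (x,ẋ)=(0.121126, 1.083770)
phase 2: p=0.1647, T=0.307, ωT=1.243442, cosh=1.877959, sinh=1.589569; start (x,ẋ)=(0.121126, 1.083770) → end (x,ẋ)=(0.508204, 1.754740)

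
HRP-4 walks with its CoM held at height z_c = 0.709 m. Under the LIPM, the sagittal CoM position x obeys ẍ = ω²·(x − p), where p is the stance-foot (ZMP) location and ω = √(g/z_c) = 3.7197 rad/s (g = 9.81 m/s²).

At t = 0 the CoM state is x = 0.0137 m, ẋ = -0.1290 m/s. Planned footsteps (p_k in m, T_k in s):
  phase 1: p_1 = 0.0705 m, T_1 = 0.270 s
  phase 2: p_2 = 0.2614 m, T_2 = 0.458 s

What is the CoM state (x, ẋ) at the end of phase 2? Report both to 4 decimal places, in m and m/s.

phase 1: p=0.0705, T=0.270, ωT=1.004319, cosh=1.548171, sinh=1.181877; start (x,ẋ)=(0.013700, -0.129000) → end (x,ẋ)=(-0.058424, -0.449420)
phase 2: p=0.2614, T=0.458, ωT=1.703623, cosh=2.837918, sinh=2.655895; start (x,ẋ)=(-0.058424, -0.449420) → end (x,ẋ)=(-0.967123, -4.434999)

x = -0.9671, ẋ = -4.4350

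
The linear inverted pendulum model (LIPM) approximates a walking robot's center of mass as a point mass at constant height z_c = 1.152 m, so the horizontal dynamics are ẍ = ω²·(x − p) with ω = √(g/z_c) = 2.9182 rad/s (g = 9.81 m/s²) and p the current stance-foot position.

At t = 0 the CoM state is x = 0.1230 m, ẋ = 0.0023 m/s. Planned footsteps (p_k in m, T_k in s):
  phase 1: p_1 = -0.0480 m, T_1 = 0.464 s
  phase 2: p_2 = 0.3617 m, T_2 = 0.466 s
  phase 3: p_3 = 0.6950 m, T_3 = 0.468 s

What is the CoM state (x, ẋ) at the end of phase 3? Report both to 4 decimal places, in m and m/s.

phase 1: p=-0.0480, T=0.464, ωT=1.354045, cosh=2.065627, sinh=1.807433; start (x,ẋ)=(0.123000, 0.002300) → end (x,ẋ)=(0.306647, 0.906682)
phase 2: p=0.3617, T=0.466, ωT=1.359881, cosh=2.076211, sinh=1.819520; start (x,ẋ)=(0.306647, 0.906682) → end (x,ẋ)=(0.812721, 1.590145)
phase 3: p=0.6950, T=0.468, ωT=1.365718, cosh=2.086866, sinh=1.831668; start (x,ẋ)=(0.812721, 1.590145) → end (x,ẋ)=(1.938755, 3.947658)

x = 1.9388, ẋ = 3.9477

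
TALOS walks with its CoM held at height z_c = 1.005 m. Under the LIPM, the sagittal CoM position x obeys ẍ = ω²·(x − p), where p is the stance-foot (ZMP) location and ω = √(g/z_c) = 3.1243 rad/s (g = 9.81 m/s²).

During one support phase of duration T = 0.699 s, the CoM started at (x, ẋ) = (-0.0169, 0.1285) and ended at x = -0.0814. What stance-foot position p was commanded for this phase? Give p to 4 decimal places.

p = 0.0531

ωT = 3.1243·0.699 = 2.183886; cosh(ωT) = 4.496675, sinh(ωT) = 4.384072
x(T) = p + (x₀−p)·cosh(ωT) + (ẋ₀/ω)·sinh(ωT) ⇒ p·(1 − cosh) = x(T) − x₀·cosh − (ẋ₀/ω)·sinh
numerator   = -0.0814 − (-0.0169)·4.496675 − (0.1285/3.1243)·4.384072 = -0.185720
denominator = 1 − 4.496675 = -3.496675
p = -0.185720 / -3.496675 = 0.0531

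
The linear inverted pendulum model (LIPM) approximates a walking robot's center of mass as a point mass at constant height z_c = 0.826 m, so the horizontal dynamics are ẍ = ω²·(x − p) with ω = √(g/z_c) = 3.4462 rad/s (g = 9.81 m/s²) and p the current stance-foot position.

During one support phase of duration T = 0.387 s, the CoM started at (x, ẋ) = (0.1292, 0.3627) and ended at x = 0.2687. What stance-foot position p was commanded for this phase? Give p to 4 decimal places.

ωT = 3.4462·0.387 = 1.333679; cosh(ωT) = 2.029243, sinh(ωT) = 1.765738
x(T) = p + (x₀−p)·cosh(ωT) + (ẋ₀/ω)·sinh(ωT) ⇒ p·(1 − cosh) = x(T) − x₀·cosh − (ẋ₀/ω)·sinh
numerator   = 0.2687 − (0.1292)·2.029243 − (0.3627/3.4462)·1.765738 = -0.179316
denominator = 1 − 2.029243 = -1.029243
p = -0.179316 / -1.029243 = 0.1742

p = 0.1742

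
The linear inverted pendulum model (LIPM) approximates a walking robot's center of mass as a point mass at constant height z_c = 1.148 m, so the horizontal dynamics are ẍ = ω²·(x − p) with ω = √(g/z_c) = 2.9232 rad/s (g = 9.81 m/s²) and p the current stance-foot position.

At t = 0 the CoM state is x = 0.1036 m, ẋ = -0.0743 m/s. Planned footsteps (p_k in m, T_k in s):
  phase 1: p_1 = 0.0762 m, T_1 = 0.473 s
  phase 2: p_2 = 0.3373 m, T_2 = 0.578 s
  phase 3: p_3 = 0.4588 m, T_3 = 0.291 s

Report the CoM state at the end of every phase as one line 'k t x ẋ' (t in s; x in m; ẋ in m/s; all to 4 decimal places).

phase 1: p=0.0762, T=0.473, ωT=1.382674, cosh=2.118225, sinh=1.867318; start (x,ẋ)=(0.103600, -0.074300) → end (x,ẋ)=(0.086777, -0.007820)
phase 2: p=0.3373, T=0.578, ωT=1.689610, cosh=2.800978, sinh=2.616387; start (x,ẋ)=(0.086777, -0.007820) → end (x,ẋ)=(-0.371409, -1.937959)
phase 3: p=0.4588, T=0.291, ωT=0.850651, cosh=1.384154, sinh=0.957017; start (x,ẋ)=(-0.371409, -1.937959) → end (x,ẋ)=(-1.324798, -5.004985)

1 0.4730 0.0868 -0.0078
2 1.0510 -0.3714 -1.9380
3 1.3420 -1.3248 -5.0050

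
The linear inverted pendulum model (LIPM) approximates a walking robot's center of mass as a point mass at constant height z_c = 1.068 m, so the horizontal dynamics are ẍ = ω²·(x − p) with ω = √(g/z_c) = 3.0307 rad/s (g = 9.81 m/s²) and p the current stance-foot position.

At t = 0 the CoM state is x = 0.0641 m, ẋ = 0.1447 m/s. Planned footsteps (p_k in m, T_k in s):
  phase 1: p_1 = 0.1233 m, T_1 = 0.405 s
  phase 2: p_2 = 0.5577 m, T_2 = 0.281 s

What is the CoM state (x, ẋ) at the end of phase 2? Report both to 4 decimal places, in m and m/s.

phase 1: p=0.1233, T=0.405, ωT=1.227434, cosh=1.852752, sinh=1.559708; start (x,ẋ)=(0.064100, 0.144700) → end (x,ẋ)=(0.088085, -0.011746)
phase 2: p=0.5577, T=0.281, ωT=0.851627, cosh=1.385088, sinh=0.958368; start (x,ẋ)=(0.088085, -0.011746) → end (x,ẋ)=(-0.096472, -1.380278)

x = -0.0965, ẋ = -1.3803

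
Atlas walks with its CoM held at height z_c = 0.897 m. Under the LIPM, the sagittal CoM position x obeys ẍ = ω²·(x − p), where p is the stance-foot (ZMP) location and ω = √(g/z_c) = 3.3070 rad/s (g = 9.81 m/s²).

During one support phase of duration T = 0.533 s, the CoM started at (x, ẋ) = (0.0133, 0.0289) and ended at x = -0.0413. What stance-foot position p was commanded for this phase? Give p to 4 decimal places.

ωT = 3.3070·0.533 = 1.762631; cosh(ωT) = 2.999671, sinh(ωT) = 2.828079
x(T) = p + (x₀−p)·cosh(ωT) + (ẋ₀/ω)·sinh(ωT) ⇒ p·(1 − cosh) = x(T) − x₀·cosh − (ẋ₀/ω)·sinh
numerator   = -0.0413 − (0.0133)·2.999671 − (0.0289/3.3070)·2.828079 = -0.105910
denominator = 1 − 2.999671 = -1.999671
p = -0.105910 / -1.999671 = 0.0530

p = 0.0530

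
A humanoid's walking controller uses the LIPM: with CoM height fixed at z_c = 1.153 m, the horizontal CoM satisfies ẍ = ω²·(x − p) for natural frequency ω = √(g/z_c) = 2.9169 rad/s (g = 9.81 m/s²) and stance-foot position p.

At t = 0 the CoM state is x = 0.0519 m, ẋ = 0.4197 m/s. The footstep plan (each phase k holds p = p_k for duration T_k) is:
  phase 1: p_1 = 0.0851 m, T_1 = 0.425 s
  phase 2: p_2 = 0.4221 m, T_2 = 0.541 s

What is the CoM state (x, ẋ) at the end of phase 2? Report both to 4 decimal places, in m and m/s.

x = 0.4919, ẋ = 0.4375

phase 1: p=0.0851, T=0.425, ωT=1.239683, cosh=1.871996, sinh=1.582520; start (x,ẋ)=(0.051900, 0.419700) → end (x,ẋ)=(0.250652, 0.632424)
phase 2: p=0.4221, T=0.541, ωT=1.578043, cosh=2.525921, sinh=2.319542; start (x,ẋ)=(0.250652, 0.632424) → end (x,ẋ)=(0.491944, 0.437455)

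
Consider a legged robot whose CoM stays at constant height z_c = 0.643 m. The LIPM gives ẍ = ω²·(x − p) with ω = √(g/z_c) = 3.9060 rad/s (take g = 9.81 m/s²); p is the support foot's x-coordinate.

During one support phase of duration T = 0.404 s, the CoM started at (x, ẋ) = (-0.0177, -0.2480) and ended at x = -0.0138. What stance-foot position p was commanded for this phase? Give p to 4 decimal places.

ωT = 3.9060·0.404 = 1.578024; cosh(ωT) = 2.525877, sinh(ωT) = 2.319495
x(T) = p + (x₀−p)·cosh(ωT) + (ẋ₀/ω)·sinh(ωT) ⇒ p·(1 − cosh) = x(T) − x₀·cosh − (ẋ₀/ω)·sinh
numerator   = -0.0138 − (-0.0177)·2.525877 − (-0.2480/3.9060)·2.319495 = 0.178178
denominator = 1 − 2.525877 = -1.525877
p = 0.178178 / -1.525877 = -0.1168

p = -0.1168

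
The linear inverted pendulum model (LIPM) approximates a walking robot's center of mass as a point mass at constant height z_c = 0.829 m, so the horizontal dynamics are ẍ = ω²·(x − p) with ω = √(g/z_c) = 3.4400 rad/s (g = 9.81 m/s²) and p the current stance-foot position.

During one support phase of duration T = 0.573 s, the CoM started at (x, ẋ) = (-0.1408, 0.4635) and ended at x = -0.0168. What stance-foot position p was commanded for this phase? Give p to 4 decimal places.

p = -0.0091

ωT = 3.4400·0.573 = 1.971120; cosh(ωT) = 3.659006, sinh(ωT) = 3.519706
x(T) = p + (x₀−p)·cosh(ωT) + (ẋ₀/ω)·sinh(ωT) ⇒ p·(1 − cosh) = x(T) − x₀·cosh − (ẋ₀/ω)·sinh
numerator   = -0.0168 − (-0.1408)·3.659006 − (0.4635/3.4400)·3.519706 = 0.024149
denominator = 1 − 3.659006 = -2.659006
p = 0.024149 / -2.659006 = -0.0091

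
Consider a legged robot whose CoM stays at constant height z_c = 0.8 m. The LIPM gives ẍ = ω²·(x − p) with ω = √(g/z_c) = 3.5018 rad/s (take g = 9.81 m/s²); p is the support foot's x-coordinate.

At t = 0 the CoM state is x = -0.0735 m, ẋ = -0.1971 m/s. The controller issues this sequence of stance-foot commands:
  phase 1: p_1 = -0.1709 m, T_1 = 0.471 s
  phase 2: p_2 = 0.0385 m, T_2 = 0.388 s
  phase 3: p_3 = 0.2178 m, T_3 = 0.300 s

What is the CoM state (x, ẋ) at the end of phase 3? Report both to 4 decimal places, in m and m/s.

phase 1: p=-0.1709, T=0.471, ωT=1.649348, cosh=2.697880, sinh=2.505705; start (x,ẋ)=(-0.073500, -0.197100) → end (x,ẋ)=(-0.049161, 0.322882)
phase 2: p=0.0385, T=0.388, ωT=1.358698, cosh=2.074060, sinh=1.817065; start (x,ẋ)=(-0.049161, 0.322882) → end (x,ẋ)=(0.024228, 0.111890)
phase 3: p=0.2178, T=0.300, ωT=1.050540, cosh=1.604472, sinh=1.254723; start (x,ẋ)=(0.024228, 0.111890) → end (x,ẋ)=(-0.052690, -0.670991)

x = -0.0527, ẋ = -0.6710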